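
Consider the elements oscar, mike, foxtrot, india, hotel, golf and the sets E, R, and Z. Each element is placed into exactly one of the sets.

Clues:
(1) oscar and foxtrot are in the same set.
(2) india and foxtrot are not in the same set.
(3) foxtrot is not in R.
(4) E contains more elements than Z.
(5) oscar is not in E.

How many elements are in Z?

2

From (3): foxtrot ∉ R.
From (5): oscar ∉ E.
(1): foxtrot matches oscar: foxtrot ∉ E.
(1): oscar matches foxtrot: oscar ∉ R.
Only one set left: oscar ∈ Z.
Only one set left: foxtrot ∈ Z.
(2): india ∉ Z.
Suppose mike ∈ Z: no assignment then satisfies all the clues, so mike ∉ Z.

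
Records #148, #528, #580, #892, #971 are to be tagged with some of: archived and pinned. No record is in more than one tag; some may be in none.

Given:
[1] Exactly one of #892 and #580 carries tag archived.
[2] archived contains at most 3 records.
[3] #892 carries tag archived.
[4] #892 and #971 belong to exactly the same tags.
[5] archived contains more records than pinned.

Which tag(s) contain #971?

#971: archived

From (3): #892 ∈ archived.
(1) (exactly one): #580 ∉ archived.
(4): #971 matches #892: #971 ∈ archived.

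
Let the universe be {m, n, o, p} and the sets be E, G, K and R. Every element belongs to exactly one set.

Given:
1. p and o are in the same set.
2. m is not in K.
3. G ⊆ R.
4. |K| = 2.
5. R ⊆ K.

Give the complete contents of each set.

E = {m, n}; G = {}; K = {o, p}; R = {}

From (2): m ∉ K.
(5) contrapositive: m ∉ R.
(3) contrapositive: m ∉ G.
Only one set left: m ∈ E.
Suppose n ∉ E: no assignment then satisfies all the clues, so n ∈ E.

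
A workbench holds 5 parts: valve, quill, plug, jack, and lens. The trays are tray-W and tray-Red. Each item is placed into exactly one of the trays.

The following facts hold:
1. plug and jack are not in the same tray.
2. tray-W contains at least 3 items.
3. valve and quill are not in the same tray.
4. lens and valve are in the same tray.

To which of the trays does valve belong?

valve: tray-W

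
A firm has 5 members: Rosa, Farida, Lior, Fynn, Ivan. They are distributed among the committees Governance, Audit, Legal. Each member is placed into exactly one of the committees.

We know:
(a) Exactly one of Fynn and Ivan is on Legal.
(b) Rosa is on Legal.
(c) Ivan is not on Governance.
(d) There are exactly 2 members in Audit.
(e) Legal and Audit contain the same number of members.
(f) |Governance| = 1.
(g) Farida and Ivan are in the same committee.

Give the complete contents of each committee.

Governance = {Lior}; Audit = {Farida, Ivan}; Legal = {Fynn, Rosa}

From (b): Rosa ∈ Legal.
From (c): Ivan ∉ Governance.
(g): Farida matches Ivan: Farida ∉ Governance.
Suppose Farida ∉ Audit: no assignment then satisfies all the clues, so Farida ∈ Audit.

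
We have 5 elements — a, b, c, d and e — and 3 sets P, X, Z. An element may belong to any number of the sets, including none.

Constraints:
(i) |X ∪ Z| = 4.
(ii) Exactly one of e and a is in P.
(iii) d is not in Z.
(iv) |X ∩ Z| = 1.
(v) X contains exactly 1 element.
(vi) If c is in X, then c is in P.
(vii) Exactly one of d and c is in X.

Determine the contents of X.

From (iii): d ∉ Z.
Suppose a ∈ X: no assignment then satisfies all the clues, so a ∉ X.

X = {c}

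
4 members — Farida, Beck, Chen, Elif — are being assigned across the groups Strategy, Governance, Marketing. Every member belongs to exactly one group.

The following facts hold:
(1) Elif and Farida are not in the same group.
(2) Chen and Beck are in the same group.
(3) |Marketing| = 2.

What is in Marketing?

Marketing = {Beck, Chen}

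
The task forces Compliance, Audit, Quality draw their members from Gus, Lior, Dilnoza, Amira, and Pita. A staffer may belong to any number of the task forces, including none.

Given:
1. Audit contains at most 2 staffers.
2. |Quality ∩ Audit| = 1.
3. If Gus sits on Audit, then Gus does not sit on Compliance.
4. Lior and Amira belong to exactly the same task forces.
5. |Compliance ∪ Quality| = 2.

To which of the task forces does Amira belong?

Amira: none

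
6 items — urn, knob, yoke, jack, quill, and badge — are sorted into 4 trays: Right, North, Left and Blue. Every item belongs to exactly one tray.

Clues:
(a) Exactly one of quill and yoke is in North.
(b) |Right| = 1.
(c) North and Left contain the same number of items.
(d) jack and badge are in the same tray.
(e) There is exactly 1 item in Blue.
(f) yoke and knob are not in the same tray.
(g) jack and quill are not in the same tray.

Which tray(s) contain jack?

jack: Left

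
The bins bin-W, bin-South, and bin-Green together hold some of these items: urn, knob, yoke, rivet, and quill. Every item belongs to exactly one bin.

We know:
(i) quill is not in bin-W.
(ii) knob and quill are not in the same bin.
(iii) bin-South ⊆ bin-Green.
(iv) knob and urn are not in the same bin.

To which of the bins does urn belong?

urn: bin-Green

From (i): quill ∉ bin-W.
Suppose urn ∈ bin-W: no assignment then satisfies all the clues, so urn ∉ bin-W.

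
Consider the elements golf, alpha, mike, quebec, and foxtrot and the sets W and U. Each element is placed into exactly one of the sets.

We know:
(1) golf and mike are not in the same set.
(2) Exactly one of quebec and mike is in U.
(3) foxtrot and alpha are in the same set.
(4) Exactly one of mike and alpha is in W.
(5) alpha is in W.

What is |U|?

1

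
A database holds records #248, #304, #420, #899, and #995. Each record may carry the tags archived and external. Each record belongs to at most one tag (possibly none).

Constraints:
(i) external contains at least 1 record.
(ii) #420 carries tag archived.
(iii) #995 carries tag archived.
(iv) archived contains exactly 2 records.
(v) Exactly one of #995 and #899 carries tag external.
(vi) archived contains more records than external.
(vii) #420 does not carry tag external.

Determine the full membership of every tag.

archived = {#420, #995}; external = {#899}

From (ii): #420 ∈ archived.
From (iii): #995 ∈ archived.
(iv): archived already has 2, so the rest are out.
(v) (exactly one): #899 ∈ external.
Suppose #248 ∈ external: no assignment then satisfies all the clues, so #248 ∉ external.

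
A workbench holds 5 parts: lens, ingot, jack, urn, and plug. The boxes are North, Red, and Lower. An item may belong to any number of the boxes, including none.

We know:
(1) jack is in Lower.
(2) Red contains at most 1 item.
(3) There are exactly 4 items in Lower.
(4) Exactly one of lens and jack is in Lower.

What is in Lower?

Lower = {ingot, jack, plug, urn}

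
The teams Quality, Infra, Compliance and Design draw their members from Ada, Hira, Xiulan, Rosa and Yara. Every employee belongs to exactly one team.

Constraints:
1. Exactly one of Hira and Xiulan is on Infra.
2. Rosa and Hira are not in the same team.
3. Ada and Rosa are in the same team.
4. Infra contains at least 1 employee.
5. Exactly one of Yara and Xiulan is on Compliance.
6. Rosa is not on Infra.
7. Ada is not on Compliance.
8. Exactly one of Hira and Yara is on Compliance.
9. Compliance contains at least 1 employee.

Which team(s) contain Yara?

Yara: Compliance

From (6): Rosa ∉ Infra.
From (7): Ada ∉ Compliance.
(3): Ada matches Rosa: Ada ∉ Infra.
(3): Rosa matches Ada: Rosa ∉ Compliance.
Suppose Yara ∈ Quality: no assignment then satisfies all the clues, so Yara ∉ Quality.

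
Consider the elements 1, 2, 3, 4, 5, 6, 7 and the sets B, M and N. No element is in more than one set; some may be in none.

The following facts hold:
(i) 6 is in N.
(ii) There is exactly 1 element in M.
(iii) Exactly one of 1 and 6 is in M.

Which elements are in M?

M = {1}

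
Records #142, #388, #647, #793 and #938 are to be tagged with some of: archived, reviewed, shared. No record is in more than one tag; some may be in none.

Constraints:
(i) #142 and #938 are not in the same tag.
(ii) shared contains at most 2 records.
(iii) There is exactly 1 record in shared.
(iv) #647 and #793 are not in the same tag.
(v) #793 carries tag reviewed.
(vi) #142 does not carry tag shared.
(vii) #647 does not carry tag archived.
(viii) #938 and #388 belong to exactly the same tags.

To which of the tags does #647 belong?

#647: shared

From (v): #793 ∈ reviewed.
From (vi): #142 ∉ shared.
From (vii): #647 ∉ archived.
(iv): #647 ∉ reviewed.
Suppose #647 ∉ shared: no assignment then satisfies all the clues, so #647 ∈ shared.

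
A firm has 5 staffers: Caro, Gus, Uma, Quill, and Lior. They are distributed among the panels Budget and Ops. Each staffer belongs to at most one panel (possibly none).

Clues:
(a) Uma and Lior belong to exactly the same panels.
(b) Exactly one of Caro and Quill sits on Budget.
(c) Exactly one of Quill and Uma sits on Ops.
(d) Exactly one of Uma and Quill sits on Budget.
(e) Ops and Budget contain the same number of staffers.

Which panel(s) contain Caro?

Caro: none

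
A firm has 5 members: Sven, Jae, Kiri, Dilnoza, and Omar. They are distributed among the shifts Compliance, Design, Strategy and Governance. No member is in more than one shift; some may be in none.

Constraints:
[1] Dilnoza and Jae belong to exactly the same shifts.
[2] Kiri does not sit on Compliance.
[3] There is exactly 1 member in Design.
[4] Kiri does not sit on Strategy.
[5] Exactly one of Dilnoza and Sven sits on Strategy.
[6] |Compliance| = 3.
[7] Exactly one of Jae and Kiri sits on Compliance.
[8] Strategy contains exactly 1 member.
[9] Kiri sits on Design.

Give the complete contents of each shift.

From (2): Kiri ∉ Compliance.
From (4): Kiri ∉ Strategy.
From (9): Kiri ∈ Design.
(3): Design already has 1, so the rest are out.
(7) (exactly one): Jae ∈ Compliance.
(1): Dilnoza matches Jae: Dilnoza ∈ Compliance.
(5) (exactly one): Sven ∈ Strategy.
(6): only 3 candidates remain for Compliance, so all are in.

Compliance = {Dilnoza, Jae, Omar}; Design = {Kiri}; Strategy = {Sven}; Governance = {}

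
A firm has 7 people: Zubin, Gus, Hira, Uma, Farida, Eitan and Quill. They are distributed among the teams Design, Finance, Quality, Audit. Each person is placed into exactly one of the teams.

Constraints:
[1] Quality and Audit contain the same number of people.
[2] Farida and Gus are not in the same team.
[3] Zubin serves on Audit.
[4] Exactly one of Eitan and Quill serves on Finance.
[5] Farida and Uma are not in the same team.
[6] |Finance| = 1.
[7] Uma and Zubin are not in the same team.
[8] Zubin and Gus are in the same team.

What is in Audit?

Audit = {Gus, Zubin}

From (3): Zubin ∈ Audit.
(7): Uma ∉ Audit.
(8): Gus matches Zubin: Gus ∉ Design.
(8): Gus matches Zubin: Gus ∉ Finance.
(8): Gus matches Zubin: Gus ∉ Quality.
(8): Gus matches Zubin: Gus ∈ Audit.
(2): Farida ∉ Audit.
Suppose Hira ∈ Audit: no assignment then satisfies all the clues, so Hira ∉ Audit.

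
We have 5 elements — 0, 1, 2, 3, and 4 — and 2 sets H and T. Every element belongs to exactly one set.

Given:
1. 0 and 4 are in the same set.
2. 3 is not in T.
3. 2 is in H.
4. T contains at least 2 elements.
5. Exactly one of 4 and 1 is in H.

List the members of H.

H = {1, 2, 3}

From (2): 3 ∉ T.
From (3): 2 ∈ H.
Only one set left: 3 ∈ H.
Suppose 0 ∈ H: no assignment then satisfies all the clues, so 0 ∉ H.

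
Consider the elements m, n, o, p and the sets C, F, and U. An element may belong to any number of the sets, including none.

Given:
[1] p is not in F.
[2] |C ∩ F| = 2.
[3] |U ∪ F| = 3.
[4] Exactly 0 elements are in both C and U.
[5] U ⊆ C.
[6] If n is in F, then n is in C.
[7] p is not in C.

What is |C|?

2

From (1): p ∉ F.
From (7): p ∉ C.
(5) contrapositive: p ∉ U.
Suppose m ∉ F: no assignment then satisfies all the clues, so m ∈ F.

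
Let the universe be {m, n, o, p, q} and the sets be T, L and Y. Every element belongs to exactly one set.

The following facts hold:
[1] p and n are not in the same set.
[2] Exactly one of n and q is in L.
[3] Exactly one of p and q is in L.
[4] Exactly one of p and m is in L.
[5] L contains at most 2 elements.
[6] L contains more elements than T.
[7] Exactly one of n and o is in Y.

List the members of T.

T = {n}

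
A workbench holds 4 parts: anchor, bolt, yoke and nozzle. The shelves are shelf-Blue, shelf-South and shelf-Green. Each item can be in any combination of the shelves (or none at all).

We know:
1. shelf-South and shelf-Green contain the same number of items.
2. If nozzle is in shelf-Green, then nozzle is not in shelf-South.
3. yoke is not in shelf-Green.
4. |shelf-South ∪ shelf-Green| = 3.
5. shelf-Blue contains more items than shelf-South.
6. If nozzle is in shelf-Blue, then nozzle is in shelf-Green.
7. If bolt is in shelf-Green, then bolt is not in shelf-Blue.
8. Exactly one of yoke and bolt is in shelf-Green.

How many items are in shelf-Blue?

3

From (3): yoke ∉ shelf-Green.
(8) (exactly one): bolt ∈ shelf-Green.
(7): bolt ∉ shelf-Blue.
Suppose anchor ∉ shelf-Blue: no assignment then satisfies all the clues, so anchor ∈ shelf-Blue.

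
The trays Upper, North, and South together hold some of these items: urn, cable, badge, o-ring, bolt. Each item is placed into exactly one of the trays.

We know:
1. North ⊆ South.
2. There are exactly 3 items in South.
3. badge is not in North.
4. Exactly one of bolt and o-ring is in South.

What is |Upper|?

2

From (3): badge ∉ North.
Suppose urn ∈ North: no assignment then satisfies all the clues, so urn ∉ North.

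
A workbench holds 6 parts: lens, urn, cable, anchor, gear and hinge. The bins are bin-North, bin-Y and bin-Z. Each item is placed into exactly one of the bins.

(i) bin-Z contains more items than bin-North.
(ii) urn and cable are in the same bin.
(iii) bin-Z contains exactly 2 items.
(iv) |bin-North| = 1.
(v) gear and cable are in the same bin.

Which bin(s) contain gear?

gear: bin-Y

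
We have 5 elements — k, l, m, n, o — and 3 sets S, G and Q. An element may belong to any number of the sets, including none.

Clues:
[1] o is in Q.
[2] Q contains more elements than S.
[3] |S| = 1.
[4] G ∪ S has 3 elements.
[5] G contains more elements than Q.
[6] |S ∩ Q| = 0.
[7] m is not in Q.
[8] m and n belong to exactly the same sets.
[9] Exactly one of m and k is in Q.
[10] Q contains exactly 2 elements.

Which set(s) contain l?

l: G, S

From (1): o ∈ Q.
From (7): m ∉ Q.
(8): n matches m: n ∉ Q.
(9) (exactly one): k ∈ Q.
(10): Q already has 2, so the rest are out.
Suppose l ∉ S: no assignment then satisfies all the clues, so l ∈ S.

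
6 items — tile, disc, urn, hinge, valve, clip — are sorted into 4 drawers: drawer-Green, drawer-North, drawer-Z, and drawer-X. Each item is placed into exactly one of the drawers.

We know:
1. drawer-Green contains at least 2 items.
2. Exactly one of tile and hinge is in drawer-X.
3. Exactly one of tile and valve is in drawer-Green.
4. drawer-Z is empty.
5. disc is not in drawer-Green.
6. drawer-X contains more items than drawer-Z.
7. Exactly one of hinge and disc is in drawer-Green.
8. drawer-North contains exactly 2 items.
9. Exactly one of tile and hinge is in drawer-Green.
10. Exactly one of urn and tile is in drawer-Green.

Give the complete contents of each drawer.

drawer-Green = {hinge, urn, valve}; drawer-North = {clip, disc}; drawer-Z = {}; drawer-X = {tile}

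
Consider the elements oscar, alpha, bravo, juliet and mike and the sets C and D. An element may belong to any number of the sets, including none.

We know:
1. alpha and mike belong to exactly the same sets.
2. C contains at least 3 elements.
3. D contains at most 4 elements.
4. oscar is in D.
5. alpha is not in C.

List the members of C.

From (4): oscar ∈ D.
From (5): alpha ∉ C.
(1): mike matches alpha: mike ∉ C.
(2): only 3 candidates remain for C, so all are in.

C = {bravo, juliet, oscar}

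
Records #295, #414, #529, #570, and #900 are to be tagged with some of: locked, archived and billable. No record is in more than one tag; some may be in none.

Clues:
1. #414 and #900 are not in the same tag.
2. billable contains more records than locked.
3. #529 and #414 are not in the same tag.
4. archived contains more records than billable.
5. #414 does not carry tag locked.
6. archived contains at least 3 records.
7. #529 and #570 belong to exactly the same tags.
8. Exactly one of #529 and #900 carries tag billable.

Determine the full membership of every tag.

locked = {}; archived = {#295, #529, #570}; billable = {#900}

From (5): #414 ∉ locked.
Suppose #295 ∈ locked: no assignment then satisfies all the clues, so #295 ∉ locked.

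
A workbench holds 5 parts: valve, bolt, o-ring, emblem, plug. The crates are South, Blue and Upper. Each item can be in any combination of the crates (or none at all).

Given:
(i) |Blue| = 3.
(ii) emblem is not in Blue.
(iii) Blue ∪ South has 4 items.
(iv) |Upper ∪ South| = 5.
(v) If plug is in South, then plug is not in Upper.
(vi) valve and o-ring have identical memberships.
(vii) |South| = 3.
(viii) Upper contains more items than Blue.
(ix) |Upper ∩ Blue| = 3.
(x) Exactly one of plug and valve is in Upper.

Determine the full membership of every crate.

South = {o-ring, plug, valve}; Blue = {bolt, o-ring, valve}; Upper = {bolt, emblem, o-ring, valve}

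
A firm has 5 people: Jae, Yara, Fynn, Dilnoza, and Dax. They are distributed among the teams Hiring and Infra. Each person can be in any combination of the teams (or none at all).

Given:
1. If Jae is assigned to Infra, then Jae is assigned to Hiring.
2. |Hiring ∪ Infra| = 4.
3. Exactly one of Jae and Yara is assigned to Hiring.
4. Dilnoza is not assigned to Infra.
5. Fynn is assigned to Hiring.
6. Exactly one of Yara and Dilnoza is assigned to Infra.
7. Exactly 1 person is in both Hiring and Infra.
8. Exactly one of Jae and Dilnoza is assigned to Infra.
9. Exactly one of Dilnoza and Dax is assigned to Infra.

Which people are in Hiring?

Hiring = {Fynn, Jae}

From (4): Dilnoza ∉ Infra.
From (5): Fynn ∈ Hiring.
(6) (exactly one): Yara ∈ Infra.
(8) (exactly one): Jae ∈ Infra.
(9) (exactly one): Dax ∈ Infra.
(1): Jae ∈ Hiring.
(3) (exactly one): Yara ∉ Hiring.
Suppose Dilnoza ∈ Hiring: no assignment then satisfies all the clues, so Dilnoza ∉ Hiring.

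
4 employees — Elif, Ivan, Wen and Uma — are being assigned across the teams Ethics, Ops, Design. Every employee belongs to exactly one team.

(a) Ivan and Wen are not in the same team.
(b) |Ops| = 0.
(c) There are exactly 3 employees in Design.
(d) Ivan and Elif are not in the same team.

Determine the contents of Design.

Design = {Elif, Uma, Wen}

(b): Ops already has 0, so the rest are out.
Suppose Elif ∉ Design: no assignment then satisfies all the clues, so Elif ∈ Design.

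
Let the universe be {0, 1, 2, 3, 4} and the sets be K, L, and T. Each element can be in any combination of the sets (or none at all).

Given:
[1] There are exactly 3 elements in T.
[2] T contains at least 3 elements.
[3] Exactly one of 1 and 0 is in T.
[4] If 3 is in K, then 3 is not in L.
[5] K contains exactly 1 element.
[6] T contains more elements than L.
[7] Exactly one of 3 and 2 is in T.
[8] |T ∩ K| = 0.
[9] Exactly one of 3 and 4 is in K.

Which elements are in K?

K = {3}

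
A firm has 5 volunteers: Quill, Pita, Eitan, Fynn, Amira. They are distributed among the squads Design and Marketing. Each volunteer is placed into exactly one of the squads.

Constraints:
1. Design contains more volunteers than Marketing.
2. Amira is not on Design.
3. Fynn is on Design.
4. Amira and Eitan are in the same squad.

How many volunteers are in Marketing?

2

From (2): Amira ∉ Design.
From (3): Fynn ∈ Design.
(4): Eitan matches Amira: Eitan ∉ Design.
Only one squad left: Eitan ∈ Marketing.
Only one squad left: Amira ∈ Marketing.
Suppose Quill ∉ Design: no assignment then satisfies all the clues, so Quill ∈ Design.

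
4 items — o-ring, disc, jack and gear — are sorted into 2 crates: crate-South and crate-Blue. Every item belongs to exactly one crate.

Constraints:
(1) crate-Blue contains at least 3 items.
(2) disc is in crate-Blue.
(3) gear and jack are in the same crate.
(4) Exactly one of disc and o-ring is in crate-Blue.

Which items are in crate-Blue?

crate-Blue = {disc, gear, jack}

From (2): disc ∈ crate-Blue.
(4) (exactly one): o-ring ∉ crate-Blue.
Only one crate left: o-ring ∈ crate-South.
(1): only 3 candidates remain for crate-Blue, so all are in.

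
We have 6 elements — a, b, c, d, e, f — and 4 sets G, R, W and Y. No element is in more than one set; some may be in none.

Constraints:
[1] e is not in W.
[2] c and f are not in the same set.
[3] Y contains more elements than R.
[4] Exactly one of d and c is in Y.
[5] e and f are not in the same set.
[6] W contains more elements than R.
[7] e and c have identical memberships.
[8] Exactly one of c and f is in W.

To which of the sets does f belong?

f: W

From (1): e ∉ W.
(7): c matches e: c ∉ W.
(8) (exactly one): f ∈ W.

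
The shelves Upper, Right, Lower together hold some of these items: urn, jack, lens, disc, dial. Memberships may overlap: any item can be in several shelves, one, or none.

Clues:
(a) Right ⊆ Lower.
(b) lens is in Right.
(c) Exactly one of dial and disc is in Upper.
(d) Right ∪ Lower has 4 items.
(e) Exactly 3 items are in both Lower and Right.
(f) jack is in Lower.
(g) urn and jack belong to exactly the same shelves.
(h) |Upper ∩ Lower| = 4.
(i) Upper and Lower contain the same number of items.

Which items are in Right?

Right = {jack, lens, urn}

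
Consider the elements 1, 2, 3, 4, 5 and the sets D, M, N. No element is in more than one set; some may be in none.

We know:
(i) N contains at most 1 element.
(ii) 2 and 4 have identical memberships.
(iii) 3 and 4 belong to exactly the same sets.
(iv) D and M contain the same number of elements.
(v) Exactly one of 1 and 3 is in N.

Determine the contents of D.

D = {}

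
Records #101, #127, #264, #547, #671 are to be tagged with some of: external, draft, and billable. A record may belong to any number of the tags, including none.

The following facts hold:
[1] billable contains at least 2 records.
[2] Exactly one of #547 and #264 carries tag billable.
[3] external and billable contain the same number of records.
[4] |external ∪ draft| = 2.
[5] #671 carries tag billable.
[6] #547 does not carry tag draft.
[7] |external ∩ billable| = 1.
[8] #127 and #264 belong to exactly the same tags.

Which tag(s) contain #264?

From (5): #671 ∈ billable.
From (6): #547 ∉ draft.
Suppose #264 ∈ external: no assignment then satisfies all the clues, so #264 ∉ external.

#264: none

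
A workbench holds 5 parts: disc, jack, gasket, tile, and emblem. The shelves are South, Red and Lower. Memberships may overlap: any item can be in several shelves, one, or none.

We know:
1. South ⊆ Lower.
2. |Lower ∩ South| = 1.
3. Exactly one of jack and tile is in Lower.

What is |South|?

1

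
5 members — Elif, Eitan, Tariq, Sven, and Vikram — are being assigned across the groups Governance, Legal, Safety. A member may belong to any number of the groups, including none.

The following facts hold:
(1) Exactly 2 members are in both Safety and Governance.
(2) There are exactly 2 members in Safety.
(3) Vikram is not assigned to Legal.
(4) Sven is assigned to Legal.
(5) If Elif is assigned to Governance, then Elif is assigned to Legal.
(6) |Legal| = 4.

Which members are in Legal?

From (3): Vikram ∉ Legal.
From (4): Sven ∈ Legal.
(6): only 4 candidates remain for Legal, so all are in.

Legal = {Eitan, Elif, Sven, Tariq}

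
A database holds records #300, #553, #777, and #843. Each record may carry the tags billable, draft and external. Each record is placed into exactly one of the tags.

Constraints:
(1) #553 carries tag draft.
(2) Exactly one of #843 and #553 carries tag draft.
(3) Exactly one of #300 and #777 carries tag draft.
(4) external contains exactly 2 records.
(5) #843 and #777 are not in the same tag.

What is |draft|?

2

From (1): #553 ∈ draft.
(2) (exactly one): #843 ∉ draft.
Suppose #300 ∈ billable: no assignment then satisfies all the clues, so #300 ∉ billable.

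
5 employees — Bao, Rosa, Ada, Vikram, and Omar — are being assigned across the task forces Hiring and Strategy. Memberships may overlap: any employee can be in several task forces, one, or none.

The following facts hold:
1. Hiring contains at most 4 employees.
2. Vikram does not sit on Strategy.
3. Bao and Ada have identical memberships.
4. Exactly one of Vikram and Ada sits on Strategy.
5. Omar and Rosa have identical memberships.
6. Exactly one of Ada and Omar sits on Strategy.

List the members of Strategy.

Strategy = {Ada, Bao}

From (2): Vikram ∉ Strategy.
(4) (exactly one): Ada ∈ Strategy.
(6) (exactly one): Omar ∉ Strategy.
(3): Bao matches Ada: Bao ∈ Strategy.
(5): Rosa matches Omar: Rosa ∉ Strategy.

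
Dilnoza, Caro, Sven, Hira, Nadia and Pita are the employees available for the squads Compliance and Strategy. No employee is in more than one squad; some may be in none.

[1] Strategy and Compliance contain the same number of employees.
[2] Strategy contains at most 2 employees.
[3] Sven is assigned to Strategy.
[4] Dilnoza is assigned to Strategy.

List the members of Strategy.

Strategy = {Dilnoza, Sven}

From (3): Sven ∈ Strategy.
From (4): Dilnoza ∈ Strategy.
(2): Strategy already has 2, so the rest are out.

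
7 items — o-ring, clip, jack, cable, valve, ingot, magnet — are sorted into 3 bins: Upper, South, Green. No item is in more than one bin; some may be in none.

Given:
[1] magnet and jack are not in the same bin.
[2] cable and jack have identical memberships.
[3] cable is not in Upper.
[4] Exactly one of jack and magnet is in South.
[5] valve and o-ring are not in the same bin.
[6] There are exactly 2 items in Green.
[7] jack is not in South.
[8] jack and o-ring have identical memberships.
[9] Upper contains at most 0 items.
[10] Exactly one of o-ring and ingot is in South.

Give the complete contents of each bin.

Upper = {}; South = {ingot, magnet}; Green = {clip, valve}

From (3): cable ∉ Upper.
From (7): jack ∉ South.
(2): jack matches cable: jack ∉ Upper.
(2): cable matches jack: cable ∉ South.
(4) (exactly one): magnet ∈ South.
(8): o-ring matches jack: o-ring ∉ Upper.
(8): o-ring matches jack: o-ring ∉ South.
(9): Upper already has 0, so the rest are out.
(10) (exactly one): ingot ∈ South.
Suppose o-ring ∈ Green: no assignment then satisfies all the clues, so o-ring ∉ Green.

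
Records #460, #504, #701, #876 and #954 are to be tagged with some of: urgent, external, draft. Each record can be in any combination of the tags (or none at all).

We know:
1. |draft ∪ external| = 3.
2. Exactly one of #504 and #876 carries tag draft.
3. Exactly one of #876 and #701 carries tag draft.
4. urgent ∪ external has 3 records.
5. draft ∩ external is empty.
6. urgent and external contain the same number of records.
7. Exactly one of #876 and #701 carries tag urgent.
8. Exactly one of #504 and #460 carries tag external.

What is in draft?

draft = {#876}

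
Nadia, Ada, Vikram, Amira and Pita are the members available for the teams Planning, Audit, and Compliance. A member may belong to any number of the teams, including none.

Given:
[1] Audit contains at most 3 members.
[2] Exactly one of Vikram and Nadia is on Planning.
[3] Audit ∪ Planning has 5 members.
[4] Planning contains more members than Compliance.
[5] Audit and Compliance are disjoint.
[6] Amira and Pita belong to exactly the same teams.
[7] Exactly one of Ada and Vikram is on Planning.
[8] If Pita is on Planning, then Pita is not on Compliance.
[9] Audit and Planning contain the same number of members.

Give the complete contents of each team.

Planning = {Amira, Pita, Vikram}; Audit = {Ada, Nadia, Vikram}; Compliance = {}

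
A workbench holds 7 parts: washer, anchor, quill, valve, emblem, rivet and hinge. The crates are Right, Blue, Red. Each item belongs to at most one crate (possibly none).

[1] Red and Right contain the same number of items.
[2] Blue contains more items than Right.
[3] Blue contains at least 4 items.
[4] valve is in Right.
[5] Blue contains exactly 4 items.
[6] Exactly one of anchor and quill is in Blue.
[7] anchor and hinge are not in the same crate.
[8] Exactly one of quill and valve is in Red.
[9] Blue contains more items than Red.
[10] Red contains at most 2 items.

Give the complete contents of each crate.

Right = {valve}; Blue = {anchor, emblem, rivet, washer}; Red = {quill}

From (4): valve ∈ Right.
(8) (exactly one): quill ∈ Red.
(6) (exactly one): anchor ∈ Blue.
(7): hinge ∉ Blue.
(3): only 4 candidates remain for Blue, so all are in.
Suppose hinge ∈ Right: no assignment then satisfies all the clues, so hinge ∉ Right.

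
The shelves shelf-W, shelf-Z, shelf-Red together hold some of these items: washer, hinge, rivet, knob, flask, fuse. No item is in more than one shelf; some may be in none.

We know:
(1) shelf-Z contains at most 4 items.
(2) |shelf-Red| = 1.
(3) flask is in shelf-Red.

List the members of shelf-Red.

shelf-Red = {flask}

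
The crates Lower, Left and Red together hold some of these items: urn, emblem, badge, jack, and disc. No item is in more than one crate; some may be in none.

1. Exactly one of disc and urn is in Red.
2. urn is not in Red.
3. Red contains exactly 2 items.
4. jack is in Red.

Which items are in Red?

Red = {disc, jack}

From (2): urn ∉ Red.
From (4): jack ∈ Red.
(1) (exactly one): disc ∈ Red.
(3): Red already has 2, so the rest are out.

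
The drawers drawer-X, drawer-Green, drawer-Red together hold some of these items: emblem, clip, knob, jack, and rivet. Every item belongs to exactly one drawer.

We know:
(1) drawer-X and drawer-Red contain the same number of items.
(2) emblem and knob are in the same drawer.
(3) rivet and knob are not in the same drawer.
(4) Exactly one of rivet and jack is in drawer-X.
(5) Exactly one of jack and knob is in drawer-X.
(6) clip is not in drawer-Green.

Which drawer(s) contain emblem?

From (6): clip ∉ drawer-Green.
Suppose emblem ∈ drawer-X: no assignment then satisfies all the clues, so emblem ∉ drawer-X.

emblem: drawer-Red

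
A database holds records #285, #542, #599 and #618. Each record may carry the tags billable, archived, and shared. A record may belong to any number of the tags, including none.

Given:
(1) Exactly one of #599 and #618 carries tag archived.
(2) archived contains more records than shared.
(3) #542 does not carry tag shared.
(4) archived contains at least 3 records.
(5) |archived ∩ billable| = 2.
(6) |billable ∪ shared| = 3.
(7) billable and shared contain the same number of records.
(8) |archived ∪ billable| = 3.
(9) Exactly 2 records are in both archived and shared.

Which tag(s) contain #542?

#542: archived, billable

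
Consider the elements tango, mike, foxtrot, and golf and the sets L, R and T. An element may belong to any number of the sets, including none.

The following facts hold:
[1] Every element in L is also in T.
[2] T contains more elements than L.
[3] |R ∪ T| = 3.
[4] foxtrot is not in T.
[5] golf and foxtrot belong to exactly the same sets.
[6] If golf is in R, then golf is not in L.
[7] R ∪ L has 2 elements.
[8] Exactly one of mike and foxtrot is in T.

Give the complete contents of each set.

L = {}; R = {foxtrot, golf}; T = {mike}

From (4): foxtrot ∉ T.
(1) contrapositive: foxtrot ∉ L.
(5): golf matches foxtrot: golf ∉ L.
(5): golf matches foxtrot: golf ∉ T.
(8) (exactly one): mike ∈ T.
Suppose tango ∈ L: no assignment then satisfies all the clues, so tango ∉ L.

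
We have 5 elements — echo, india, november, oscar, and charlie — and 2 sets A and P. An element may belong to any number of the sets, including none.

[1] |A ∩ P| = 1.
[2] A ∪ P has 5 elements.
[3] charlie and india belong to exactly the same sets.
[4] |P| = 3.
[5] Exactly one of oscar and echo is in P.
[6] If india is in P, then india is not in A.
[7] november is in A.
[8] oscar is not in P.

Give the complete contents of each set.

A = {echo, november, oscar}; P = {charlie, echo, india}

From (7): november ∈ A.
From (8): oscar ∉ P.
(5) (exactly one): echo ∈ P.
Suppose echo ∉ A: no assignment then satisfies all the clues, so echo ∈ A.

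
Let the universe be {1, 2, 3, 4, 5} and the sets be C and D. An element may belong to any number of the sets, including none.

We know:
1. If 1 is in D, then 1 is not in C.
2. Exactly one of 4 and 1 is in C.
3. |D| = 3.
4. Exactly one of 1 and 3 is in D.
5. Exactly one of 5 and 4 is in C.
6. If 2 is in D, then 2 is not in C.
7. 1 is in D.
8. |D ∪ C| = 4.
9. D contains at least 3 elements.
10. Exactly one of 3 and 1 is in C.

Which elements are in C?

C = {3, 4}

From (7): 1 ∈ D.
(1): 1 ∉ C.
(2) (exactly one): 4 ∈ C.
(4) (exactly one): 3 ∉ D.
(5) (exactly one): 5 ∉ C.
(10) (exactly one): 3 ∈ C.
Suppose 2 ∈ C: no assignment then satisfies all the clues, so 2 ∉ C.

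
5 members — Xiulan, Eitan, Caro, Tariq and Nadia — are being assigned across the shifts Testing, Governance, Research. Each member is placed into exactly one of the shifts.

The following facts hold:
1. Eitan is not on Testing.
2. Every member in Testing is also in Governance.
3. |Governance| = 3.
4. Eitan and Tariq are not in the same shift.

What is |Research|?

2

From (1): Eitan ∉ Testing.
Suppose Xiulan ∈ Testing: no assignment then satisfies all the clues, so Xiulan ∉ Testing.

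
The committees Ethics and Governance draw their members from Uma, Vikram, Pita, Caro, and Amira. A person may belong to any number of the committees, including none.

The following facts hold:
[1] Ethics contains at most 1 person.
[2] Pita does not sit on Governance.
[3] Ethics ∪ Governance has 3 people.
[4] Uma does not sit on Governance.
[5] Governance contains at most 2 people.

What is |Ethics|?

1

From (2): Pita ∉ Governance.
From (4): Uma ∉ Governance.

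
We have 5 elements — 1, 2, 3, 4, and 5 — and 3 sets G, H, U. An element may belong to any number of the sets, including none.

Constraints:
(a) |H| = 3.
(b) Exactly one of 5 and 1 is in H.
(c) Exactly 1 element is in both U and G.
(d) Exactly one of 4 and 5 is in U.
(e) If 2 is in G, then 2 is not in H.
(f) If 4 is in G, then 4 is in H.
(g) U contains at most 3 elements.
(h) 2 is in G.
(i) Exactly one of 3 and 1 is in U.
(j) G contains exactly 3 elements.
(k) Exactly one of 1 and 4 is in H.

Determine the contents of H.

H = {3, 4, 5}

From (h): 2 ∈ G.
(e): 2 ∉ H.
Suppose 1 ∈ H: no assignment then satisfies all the clues, so 1 ∉ H.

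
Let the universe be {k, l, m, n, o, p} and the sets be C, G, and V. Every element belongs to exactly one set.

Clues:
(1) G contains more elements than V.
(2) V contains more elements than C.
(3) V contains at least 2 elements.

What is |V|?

2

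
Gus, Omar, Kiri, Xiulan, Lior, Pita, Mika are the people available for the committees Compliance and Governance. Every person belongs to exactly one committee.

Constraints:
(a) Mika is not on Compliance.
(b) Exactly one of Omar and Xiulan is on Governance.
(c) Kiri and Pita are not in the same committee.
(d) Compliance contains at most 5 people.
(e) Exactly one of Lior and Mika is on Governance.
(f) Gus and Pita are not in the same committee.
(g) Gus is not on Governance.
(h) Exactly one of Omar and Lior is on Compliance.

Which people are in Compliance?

Compliance = {Gus, Kiri, Lior, Xiulan}

From (a): Mika ∉ Compliance.
From (g): Gus ∉ Governance.
Only one committee left: Gus ∈ Compliance.
Only one committee left: Mika ∈ Governance.
(e) (exactly one): Lior ∉ Governance.
(f): Pita ∉ Compliance.
Only one committee left: Lior ∈ Compliance.
Only one committee left: Pita ∈ Governance.
(c): Kiri ∉ Governance.
(h) (exactly one): Omar ∉ Compliance.
Only one committee left: Omar ∈ Governance.
Only one committee left: Xiulan ∈ Compliance.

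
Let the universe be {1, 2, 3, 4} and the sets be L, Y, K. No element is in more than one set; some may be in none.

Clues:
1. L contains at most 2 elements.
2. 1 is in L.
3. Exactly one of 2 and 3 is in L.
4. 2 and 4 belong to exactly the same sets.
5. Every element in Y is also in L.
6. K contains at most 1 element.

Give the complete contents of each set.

L = {1, 3}; Y = {}; K = {}

From (2): 1 ∈ L.
Suppose 2 ∈ L: no assignment then satisfies all the clues, so 2 ∉ L.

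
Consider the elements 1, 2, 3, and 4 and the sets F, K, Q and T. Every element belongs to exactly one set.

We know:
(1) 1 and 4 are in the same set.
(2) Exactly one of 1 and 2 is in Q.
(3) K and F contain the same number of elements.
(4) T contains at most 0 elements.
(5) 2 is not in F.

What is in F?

F = {3}

From (5): 2 ∉ F.
(4): T already has 0, so the rest are out.
Suppose 1 ∈ F: no assignment then satisfies all the clues, so 1 ∉ F.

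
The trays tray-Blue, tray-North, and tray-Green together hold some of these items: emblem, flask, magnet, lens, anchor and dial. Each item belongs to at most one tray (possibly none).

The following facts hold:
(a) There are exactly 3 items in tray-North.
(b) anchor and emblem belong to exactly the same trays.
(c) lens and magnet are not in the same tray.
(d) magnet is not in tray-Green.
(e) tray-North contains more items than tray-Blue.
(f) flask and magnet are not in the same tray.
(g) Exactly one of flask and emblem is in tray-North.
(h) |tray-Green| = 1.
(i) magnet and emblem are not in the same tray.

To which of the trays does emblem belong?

emblem: tray-North

From (d): magnet ∉ tray-Green.
Suppose emblem ∈ tray-Blue: no assignment then satisfies all the clues, so emblem ∉ tray-Blue.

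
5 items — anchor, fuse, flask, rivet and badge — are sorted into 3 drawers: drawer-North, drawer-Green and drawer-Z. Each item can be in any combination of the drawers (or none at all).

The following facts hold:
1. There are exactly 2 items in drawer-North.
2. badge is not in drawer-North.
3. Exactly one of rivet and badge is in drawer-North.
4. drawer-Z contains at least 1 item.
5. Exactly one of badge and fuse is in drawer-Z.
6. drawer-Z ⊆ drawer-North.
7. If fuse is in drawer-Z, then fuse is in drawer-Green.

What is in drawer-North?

drawer-North = {fuse, rivet}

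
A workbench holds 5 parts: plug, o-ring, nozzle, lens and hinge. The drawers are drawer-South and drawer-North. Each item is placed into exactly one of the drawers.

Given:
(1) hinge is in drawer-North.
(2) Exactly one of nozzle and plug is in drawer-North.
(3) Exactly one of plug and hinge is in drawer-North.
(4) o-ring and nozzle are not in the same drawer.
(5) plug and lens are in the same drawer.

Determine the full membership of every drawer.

From (1): hinge ∈ drawer-North.
(3) (exactly one): plug ∉ drawer-North.
(5): lens matches plug: lens ∉ drawer-North.
Only one drawer left: plug ∈ drawer-South.
Only one drawer left: lens ∈ drawer-South.
(2) (exactly one): nozzle ∈ drawer-North.
(4): o-ring ∉ drawer-North.
Only one drawer left: o-ring ∈ drawer-South.

drawer-South = {lens, o-ring, plug}; drawer-North = {hinge, nozzle}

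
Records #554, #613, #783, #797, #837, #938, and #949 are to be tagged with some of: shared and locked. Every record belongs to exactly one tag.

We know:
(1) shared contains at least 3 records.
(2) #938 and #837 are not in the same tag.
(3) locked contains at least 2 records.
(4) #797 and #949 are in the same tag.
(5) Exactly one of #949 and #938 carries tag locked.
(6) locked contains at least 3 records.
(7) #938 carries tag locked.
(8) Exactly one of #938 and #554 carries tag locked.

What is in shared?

shared = {#554, #797, #837, #949}

From (7): #938 ∈ locked.
(2): #837 ∉ locked.
(5) (exactly one): #949 ∉ locked.
(8) (exactly one): #554 ∉ locked.
Only one tag left: #554 ∈ shared.
Only one tag left: #837 ∈ shared.
Only one tag left: #949 ∈ shared.
(4): #797 matches #949: #797 ∈ shared.
(6): only 3 candidates remain for locked, so all are in.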